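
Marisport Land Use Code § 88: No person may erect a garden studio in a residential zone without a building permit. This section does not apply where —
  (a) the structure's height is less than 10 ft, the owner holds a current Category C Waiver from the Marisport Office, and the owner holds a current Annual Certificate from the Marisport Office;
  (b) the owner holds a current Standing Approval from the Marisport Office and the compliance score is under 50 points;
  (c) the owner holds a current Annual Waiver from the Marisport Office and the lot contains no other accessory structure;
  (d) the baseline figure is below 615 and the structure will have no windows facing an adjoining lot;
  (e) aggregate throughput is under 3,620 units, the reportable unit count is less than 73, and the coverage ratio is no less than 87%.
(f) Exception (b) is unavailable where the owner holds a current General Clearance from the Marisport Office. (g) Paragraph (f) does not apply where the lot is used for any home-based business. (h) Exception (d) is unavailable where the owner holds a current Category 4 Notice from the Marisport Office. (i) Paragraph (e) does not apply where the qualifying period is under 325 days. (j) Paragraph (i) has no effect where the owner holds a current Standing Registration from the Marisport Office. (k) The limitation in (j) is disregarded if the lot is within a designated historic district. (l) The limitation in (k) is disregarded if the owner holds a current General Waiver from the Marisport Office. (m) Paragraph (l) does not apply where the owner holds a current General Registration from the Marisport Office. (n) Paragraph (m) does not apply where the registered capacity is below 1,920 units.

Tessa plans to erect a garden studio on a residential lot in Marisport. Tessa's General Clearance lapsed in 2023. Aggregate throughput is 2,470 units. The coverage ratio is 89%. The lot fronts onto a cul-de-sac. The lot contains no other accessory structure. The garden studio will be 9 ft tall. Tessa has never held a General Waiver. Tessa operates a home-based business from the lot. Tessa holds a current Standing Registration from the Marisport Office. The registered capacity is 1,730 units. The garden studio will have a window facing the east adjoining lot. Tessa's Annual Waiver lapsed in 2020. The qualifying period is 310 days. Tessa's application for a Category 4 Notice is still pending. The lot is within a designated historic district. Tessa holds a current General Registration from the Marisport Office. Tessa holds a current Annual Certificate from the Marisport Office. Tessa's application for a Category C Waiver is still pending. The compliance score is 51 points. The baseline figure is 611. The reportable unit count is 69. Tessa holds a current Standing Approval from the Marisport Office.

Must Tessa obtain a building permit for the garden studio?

Yes — Tessa must obtain a building permit.

Exception (a) requires that the owner holds a current Category C Waiver from the Marisport Office; but there is no Category C Waiver in force, so (a) is unavailable.
Exception (b) requires that the compliance score is under 50 points; but the compliance score is 51 points, not under 50 points, so (b) is unavailable.
Exception (c) fails — the Annual Waiver is not current.
Exception (d) does not apply: a window faces an adjoining lot.
Exception (e)'s conditions are all satisfied: aggregate throughput is 2,470 units, under the 3,620 units limit; the reportable unit count is 69, less than the 73 limit; the coverage ratio is 89%, meeting the 87% threshold. But: (i) is triggered — the qualifying period is 310 days, under the 325 days limit. (j) would limit (i) — a current Standing Registration is held — but (k) sets (j) aside: (k) operates against (j): the lot is in a historic district. (l) is inapplicable (there is no General Waiver in force), so (k) stands. Exception (e) does not apply.
No exception is made out. Tessa falls within the general rule.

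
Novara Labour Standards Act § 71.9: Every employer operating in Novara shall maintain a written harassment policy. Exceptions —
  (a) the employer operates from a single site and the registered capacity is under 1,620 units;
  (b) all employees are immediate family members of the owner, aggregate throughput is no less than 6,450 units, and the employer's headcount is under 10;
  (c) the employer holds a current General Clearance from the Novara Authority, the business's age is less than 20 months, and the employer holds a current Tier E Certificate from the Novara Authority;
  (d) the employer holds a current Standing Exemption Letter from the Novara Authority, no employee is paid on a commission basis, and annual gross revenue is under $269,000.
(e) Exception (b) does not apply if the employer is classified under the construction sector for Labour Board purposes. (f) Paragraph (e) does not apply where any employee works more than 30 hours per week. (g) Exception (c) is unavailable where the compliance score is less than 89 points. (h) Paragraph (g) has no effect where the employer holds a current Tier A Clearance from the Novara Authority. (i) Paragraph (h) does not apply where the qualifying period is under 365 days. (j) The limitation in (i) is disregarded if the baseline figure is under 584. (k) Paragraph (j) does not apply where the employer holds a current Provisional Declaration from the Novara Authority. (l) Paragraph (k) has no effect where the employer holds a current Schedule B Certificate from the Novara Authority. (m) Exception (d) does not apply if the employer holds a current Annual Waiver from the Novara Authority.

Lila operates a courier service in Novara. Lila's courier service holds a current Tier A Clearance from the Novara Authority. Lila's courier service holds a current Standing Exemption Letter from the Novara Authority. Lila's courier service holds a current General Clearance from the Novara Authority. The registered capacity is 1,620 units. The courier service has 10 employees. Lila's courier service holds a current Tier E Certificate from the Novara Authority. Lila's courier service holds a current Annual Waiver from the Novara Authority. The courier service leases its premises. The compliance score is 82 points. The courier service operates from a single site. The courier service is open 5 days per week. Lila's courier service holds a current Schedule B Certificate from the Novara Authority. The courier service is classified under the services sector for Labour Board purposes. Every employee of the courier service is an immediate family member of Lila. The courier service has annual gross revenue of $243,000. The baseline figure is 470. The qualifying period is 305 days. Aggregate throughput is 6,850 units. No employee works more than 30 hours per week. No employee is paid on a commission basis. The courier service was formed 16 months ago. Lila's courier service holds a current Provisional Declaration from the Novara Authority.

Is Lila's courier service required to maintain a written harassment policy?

No — exception (c) applies; Lila's courier service is not required to maintain a written harassment policy.

Exception (a) does not apply: the registered capacity is 1,620 units, not under 1,620 units.
Exception (b) fails — the employer's headcount is 10, not under 10.
Exception (c)'s conditions are all satisfied: a current General Clearance is held; the business's age is 16 months, less than the 20 months limit; a current Tier E Certificate is held. As to paragraphs (g)–(l): (g) is triggered (the compliance score is 82 points, less than the 89 points limit), but is set aside by (h): (h) is triggered — a current Tier A Clearance is held. (i) operates (the qualifying period is 305 days, under the 365 days limit), but is itself disapplied by (j): (j) operates against (i): the baseline figure is 470, under the 584 limit. (k) would limit (j) — a current Provisional Declaration is held — but (l) sets (k) aside: (l) operates against (k): a current Schedule B Certificate is held. So (c) applies.
All of (d)'s requirements are met (a current Standing Exemption Letter is held; no employee is paid on commission; annual gross revenue is $243,000, under the $269,000 limit). But: (m) is triggered — a current Annual Waiver is held. Exception (d) does not apply.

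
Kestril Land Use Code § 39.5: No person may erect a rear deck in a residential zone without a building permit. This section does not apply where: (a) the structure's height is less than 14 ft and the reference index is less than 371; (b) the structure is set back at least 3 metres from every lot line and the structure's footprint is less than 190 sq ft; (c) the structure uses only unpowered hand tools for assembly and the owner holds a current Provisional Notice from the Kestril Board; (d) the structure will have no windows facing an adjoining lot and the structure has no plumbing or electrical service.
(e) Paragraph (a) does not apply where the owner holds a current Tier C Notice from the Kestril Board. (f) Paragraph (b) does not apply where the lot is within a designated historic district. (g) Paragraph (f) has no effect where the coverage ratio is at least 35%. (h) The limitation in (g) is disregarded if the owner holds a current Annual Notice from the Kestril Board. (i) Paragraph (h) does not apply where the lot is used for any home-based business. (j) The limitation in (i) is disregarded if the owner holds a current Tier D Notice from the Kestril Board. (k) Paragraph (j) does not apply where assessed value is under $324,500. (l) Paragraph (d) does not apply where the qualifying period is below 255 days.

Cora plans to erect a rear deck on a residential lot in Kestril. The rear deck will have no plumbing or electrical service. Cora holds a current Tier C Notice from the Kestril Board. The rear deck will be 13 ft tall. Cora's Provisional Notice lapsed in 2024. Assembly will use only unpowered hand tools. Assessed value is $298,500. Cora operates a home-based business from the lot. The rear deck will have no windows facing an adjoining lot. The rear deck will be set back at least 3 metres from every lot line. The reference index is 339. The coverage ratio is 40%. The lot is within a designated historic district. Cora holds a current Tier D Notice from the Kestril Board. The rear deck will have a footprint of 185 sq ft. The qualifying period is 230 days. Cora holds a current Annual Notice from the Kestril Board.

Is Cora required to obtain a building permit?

Exception (a) is satisfied on its face — the structure's height is 13 ft, less than the 14 ft limit; the reference index is 339, less than the 371 limit. But: (e) is engaged — a current Tier C Notice is held. Exception (a) does not apply.
Exception (b): the setback is at least 3 m on every side; the structure's footprint is 185 sq ft, less than the 190 sq ft limit — every condition holds. Under paragraphs (f)–(k): (f) would limit (b) — the lot is in a historic district — but (g) sets (f) aside: (g) is triggered — the coverage ratio is 40%, meeting the 35% threshold. (h) would limit (g) — a current Annual Notice is held — but (i) sets (h) aside: (i) operates against (h): a home-based business operates on the lot. (j) is triggered (a current Tier D Notice is held), but yields to (k): (k) operates against (j): assessed value is $298,500, under the $324,500 limit. Exception (b) stands.
Exception (c) fails — the Provisional Notice is not current.
All of (d)'s requirements are met (no windows face an adjoining lot; there is no plumbing or electrical service). But: (l) operates against (d): the qualifying period is 230 days, below the 255 days limit. So (d) is unavailable.

No — exception (b) applies; Cora does not need a building permit.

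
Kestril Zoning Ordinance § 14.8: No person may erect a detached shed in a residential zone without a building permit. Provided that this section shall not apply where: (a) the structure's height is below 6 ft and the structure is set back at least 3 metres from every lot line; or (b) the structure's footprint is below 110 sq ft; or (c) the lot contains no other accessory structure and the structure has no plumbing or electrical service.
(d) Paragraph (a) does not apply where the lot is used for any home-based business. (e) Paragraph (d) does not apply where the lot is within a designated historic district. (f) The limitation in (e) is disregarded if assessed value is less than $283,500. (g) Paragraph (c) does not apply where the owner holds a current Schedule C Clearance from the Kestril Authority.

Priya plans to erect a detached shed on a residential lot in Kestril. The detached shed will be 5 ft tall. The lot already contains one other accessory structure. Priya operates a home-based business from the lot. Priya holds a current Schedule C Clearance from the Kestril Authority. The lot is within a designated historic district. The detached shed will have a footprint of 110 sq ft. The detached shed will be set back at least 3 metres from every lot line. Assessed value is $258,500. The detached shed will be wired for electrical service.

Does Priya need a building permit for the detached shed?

Yes — Priya must obtain a building permit.

Exception (a)'s conditions are all satisfied: the structure's height is 5 ft, below the 6 ft limit; the setback is at least 3 m on every side. However, paragraphs (d)–(f) must be considered: (d) operates against (a): a home-based business operates on the lot. (e) would limit (d) — the lot is in a historic district — but (f) sets (e) aside: (f) is triggered — assessed value is $258,500, less than the $283,500 limit. Exception (a) does not apply.
Exception (b) requires that the structure's footprint is below 110 sq ft; but the structure's footprint is 110 sq ft, not below 110 sq ft, so (b) is unavailable.
Exception (c) requires that the lot contains no other accessory structure; but the lot already has another accessory structure, so (c) is unavailable.
No exception is made out. Priya falls within the general rule.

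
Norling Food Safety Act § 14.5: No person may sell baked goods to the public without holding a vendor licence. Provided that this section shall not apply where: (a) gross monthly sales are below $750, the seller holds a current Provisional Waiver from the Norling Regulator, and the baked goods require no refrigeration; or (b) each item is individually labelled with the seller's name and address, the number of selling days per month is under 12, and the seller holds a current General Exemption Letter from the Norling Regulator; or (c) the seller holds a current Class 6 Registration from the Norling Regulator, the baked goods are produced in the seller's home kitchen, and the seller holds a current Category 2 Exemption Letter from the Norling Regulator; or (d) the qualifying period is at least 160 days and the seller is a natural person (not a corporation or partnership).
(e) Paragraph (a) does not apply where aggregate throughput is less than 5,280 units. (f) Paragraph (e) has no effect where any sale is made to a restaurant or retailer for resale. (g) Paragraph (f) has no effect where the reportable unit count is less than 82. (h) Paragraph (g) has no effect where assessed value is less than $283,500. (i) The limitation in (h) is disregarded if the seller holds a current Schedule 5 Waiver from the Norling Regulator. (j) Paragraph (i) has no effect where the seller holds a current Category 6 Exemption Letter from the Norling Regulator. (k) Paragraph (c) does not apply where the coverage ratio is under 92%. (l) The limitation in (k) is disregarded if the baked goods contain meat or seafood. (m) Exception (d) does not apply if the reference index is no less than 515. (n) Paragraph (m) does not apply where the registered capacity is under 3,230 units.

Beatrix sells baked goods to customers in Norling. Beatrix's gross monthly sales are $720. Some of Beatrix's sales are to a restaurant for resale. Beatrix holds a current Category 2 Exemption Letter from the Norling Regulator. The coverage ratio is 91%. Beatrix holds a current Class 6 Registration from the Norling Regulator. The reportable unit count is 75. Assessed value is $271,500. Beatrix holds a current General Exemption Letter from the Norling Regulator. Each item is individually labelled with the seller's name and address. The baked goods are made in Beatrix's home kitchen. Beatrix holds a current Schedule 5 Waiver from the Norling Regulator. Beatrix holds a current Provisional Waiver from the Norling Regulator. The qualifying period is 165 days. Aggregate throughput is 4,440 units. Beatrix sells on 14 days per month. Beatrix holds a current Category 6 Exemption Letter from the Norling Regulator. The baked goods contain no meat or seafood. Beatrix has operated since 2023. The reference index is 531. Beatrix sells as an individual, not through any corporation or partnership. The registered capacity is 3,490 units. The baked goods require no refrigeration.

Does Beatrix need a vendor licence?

Exception (a): gross monthly sales are $720, below the $750 limit; a current Provisional Waiver is held; the baked goods are shelf-stable — every condition holds. Applying paragraphs (e)–(j): (e) operates (aggregate throughput is 4,440 units, less than the 5,280 units limit), but is set aside by (f): (f) is triggered — some sales are to a restaurant for resale. (g) would limit (f) — the reportable unit count is 75, less than the 82 limit — but (h) sets (g) aside: (h) operates against (g): assessed value is $271,500, less than the $283,500 limit. (i) operates (a current Schedule 5 Waiver is held), but yields to (j): (j) operates against (i): a current Category 6 Exemption Letter is held. Exception (a) stands.
Exception (b) requires that the number of selling days per month is under 12; but the number of selling days per month is 14, not under 12, so (b) is unavailable.
All of (c)'s requirements are met (a current Class 6 Registration is held; the baked goods are home-kitchen produced; a current Category 2 Exemption Letter is held). However, paragraphs (k)–(l) must be considered: (k) is engaged — the coverage ratio is 91%, under the 92% limit. (l) is inapplicable (the baked goods contain no meat or seafood), so (k) stands. Exception (c) does not apply.
Exception (d) is satisfied on its face — the qualifying period is 165 days, meeting the 160 days threshold; the seller is a natural person. However, paragraphs (m)–(n) must be considered: (m) operates against (d): the reference index is 531, meeting the 515 threshold. (n) is inapplicable (the registered capacity is 3,490 units, not under 3,230 units), so (m) stands. So (d) is unavailable.

No — exception (a) applies; Beatrix is not required to hold a vendor licence.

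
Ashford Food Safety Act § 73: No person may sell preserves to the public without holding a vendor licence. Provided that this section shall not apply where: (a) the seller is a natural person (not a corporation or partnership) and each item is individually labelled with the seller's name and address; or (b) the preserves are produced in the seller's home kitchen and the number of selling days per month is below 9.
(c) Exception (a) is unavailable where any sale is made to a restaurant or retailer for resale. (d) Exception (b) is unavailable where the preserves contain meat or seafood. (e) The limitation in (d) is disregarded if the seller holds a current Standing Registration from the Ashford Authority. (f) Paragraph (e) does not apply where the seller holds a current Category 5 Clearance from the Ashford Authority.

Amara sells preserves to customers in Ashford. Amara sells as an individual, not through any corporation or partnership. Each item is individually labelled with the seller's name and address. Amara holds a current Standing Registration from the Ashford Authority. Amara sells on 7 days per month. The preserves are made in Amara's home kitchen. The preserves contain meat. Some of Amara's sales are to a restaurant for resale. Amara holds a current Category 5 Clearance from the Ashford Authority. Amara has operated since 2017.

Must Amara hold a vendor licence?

Yes — Amara must hold a vendor licence.

Exception (a)'s conditions are all satisfied: the seller is a natural person; items are individually labelled. But applying paragraph (c): (c) operates against (a): some sales are to a restaurant for resale. (a) is therefore removed.
Exception (b)'s conditions are all satisfied: the preserves are home-kitchen produced; the number of selling days per month is 7, below the 9 limit. But applying paragraphs (d)–(f): (d) is triggered — the preserves contain meat. (e) operates (a current Standing Registration is held), but is overridden by (f): (f) operates — a current Category 5 Clearance is held. (b) is therefore removed.
No exception displaces § 73.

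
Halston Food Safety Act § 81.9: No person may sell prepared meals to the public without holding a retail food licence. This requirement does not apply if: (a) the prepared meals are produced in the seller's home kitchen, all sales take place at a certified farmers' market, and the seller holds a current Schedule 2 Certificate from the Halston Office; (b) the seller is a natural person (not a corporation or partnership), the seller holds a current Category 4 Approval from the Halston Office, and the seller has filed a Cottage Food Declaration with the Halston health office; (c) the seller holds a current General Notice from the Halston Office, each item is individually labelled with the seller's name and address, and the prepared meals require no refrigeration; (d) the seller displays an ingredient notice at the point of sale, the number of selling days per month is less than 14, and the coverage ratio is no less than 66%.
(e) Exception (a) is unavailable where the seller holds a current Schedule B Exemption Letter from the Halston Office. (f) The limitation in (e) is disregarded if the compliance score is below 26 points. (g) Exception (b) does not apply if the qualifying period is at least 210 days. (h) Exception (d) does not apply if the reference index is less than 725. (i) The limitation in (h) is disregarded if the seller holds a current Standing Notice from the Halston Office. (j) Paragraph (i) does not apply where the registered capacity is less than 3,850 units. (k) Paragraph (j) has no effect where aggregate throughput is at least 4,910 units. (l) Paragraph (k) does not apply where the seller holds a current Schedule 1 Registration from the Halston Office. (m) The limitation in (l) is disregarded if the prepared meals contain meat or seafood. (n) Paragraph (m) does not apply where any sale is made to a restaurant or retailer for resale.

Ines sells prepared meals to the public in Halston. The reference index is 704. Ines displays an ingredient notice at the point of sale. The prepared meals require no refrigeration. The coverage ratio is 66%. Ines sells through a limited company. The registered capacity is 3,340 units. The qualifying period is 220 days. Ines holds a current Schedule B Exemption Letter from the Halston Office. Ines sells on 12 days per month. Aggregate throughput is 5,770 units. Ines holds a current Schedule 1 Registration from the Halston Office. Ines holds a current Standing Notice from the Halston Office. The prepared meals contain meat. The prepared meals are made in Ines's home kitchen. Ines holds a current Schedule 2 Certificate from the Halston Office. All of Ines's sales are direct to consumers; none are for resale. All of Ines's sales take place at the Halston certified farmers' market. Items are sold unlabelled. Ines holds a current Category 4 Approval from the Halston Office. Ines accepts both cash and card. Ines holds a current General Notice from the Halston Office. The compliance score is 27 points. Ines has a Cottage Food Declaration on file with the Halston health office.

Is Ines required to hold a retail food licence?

Exception (a)'s conditions are all satisfied: the prepared meals are home-kitchen produced; all sales are at a certified farmers' market; a current Schedule 2 Certificate is held. But applying paragraphs (e)–(f): (e) operates against (a): a current Schedule B Exemption Letter is held. (f), which would lift (e), is inapplicable — the compliance score is 27 points, not below 26 points. Exception (a) does not apply.
Exception (b) does not apply: the seller operates through a limited company.
Exception (c) fails — items are sold unlabelled.
All of (d)'s requirements are met (an ingredient notice is displayed; the number of selling days per month is 12, less than the 14 limit; the coverage ratio is 66%, meeting the 66% threshold). Applying paragraphs (h)–(n): (h) would limit (d) — the reference index is 704, less than the 725 limit — but (i) sets (h) aside: (i) operates against (h): a current Standing Notice is held. (j) applies (the registered capacity is 3,340 units, less than the 3,850 units limit), but yields to (k): (k) operates against (j): aggregate throughput is 5,770 units, meeting the 4,910 units threshold. (l) applies (a current Schedule 1 Registration is held), but is itself disapplied by (m): (m) applies — the prepared meals contain meat. (n) is not engaged (no sales are for resale), so (m) stands. Exception (d) stands.

No — exception (d) applies; Ines is not required to hold a retail food licence.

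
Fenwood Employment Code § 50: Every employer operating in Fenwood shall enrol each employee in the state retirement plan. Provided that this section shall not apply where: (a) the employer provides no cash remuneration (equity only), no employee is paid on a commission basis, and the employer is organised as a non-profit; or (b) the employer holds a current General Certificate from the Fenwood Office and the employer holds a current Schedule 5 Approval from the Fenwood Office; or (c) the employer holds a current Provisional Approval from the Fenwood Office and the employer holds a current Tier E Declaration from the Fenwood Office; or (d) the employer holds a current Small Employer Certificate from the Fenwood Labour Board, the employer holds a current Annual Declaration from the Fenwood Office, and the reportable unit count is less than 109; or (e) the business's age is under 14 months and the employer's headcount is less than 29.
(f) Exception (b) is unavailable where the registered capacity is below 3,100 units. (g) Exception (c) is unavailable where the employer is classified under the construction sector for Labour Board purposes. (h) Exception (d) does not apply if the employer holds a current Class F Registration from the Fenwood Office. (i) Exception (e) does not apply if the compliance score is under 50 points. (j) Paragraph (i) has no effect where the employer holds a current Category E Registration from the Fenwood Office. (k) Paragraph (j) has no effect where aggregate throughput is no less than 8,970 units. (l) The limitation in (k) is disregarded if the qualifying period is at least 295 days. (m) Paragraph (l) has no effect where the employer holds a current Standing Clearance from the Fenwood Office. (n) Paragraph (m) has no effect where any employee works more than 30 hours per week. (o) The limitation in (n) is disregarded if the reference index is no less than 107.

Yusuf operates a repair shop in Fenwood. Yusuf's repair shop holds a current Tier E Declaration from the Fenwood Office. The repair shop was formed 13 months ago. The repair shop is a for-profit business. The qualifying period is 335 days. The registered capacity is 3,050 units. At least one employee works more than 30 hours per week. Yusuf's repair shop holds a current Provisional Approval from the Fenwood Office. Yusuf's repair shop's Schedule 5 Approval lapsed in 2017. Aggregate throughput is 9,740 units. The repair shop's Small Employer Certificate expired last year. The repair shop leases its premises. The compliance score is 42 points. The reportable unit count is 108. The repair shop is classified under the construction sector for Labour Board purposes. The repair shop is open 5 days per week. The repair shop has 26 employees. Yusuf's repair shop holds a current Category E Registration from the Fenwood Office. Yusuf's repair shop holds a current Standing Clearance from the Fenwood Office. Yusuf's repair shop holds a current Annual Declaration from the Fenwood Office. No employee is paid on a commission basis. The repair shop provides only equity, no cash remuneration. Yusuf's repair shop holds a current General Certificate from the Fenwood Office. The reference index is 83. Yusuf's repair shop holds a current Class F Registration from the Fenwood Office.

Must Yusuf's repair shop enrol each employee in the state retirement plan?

Exception (a) requires that the employer is organised as a non-profit; but the employer is for-profit, so (a) is unavailable.
Exception (b) fails — there is no Schedule 5 Approval in force.
Exception (c)'s conditions are all satisfied: a current Provisional Approval is held; a current Tier E Declaration is held. However, paragraph (g) must be considered: (g) operates against (c): the repair shop is classified under the construction sector. Exception (c) does not apply.
Exception (d) fails — the Small Employer Certificate has expired.
Exception (e)'s conditions are all satisfied: the business's age is 13 months, under the 14 months limit; the employer's headcount is 26, less than the 29 limit. Under paragraphs (i)–(o): (i) operates (the compliance score is 42 points, under the 50 points limit), but is overridden by (j): (j) operates against (i): a current Category E Registration is held. (k) is triggered (aggregate throughput is 9,740 units, meeting the 8,970 units threshold), but is overridden by (l): (l) is triggered — the qualifying period is 335 days, meeting the 295 days threshold. (m) would limit (l) — a current Standing Clearance is held — but (n) sets (m) aside: (n) is triggered — at least one employee exceeds 30 hours/week. (o) is not engaged (the reference index is 83, short of 107), so (n) stands. Exception (e) stands.

No — exception (e) applies; Yusuf's repair shop is not required to enrol each employee in the state retirement plan.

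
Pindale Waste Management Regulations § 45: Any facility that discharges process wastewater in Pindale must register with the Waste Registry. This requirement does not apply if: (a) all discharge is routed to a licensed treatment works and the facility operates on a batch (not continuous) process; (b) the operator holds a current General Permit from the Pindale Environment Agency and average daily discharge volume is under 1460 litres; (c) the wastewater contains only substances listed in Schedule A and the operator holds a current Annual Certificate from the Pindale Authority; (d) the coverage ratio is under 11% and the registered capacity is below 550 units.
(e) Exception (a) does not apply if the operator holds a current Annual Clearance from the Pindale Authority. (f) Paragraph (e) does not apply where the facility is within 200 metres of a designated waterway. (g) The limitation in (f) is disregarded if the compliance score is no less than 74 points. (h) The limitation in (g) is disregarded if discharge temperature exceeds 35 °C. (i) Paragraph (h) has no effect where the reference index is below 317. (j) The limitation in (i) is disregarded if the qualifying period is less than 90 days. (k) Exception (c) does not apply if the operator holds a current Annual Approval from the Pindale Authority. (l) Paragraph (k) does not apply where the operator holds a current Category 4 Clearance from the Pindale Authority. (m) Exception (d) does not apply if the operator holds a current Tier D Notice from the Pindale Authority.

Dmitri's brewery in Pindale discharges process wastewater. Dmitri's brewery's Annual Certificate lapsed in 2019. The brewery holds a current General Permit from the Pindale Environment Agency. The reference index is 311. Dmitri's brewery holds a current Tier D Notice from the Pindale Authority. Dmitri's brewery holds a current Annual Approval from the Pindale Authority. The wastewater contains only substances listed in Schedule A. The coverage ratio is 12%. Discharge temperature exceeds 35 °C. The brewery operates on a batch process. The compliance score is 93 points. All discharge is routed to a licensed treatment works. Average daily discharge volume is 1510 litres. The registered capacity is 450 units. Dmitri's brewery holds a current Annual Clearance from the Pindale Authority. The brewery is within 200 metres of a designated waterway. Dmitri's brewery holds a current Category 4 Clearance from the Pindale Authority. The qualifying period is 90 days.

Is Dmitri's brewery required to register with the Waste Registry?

Exception (a): discharge is routed to a licensed treatment works; the facility operates on a batch process — every condition holds. However, paragraphs (e)–(j) must be considered: (e) operates against (a): a current Annual Clearance is held. (f) is triggered (the brewery is within 200 m of a designated waterway), but is set aside by (g): (g) applies — the compliance score is 93 points, meeting the 74 points threshold. (h) is engaged (discharge temperature exceeds 35 °C), but is itself disapplied by (i): (i) operates against (h): the reference index is 311, below the 317 limit. (j) is inapplicable (the qualifying period is 90 days, not less than 90 days), so (i) stands. So (a) is unavailable.
Exception (b) requires that average daily discharge volume is under 1460 litres; but average daily discharge volume is 1510 litres, not under 1460 litres, so (b) is unavailable.
Exception (c) fails — the Annual Certificate is not current.
Exception (d) requires that the coverage ratio is under 11%; but the coverage ratio is 12%, not under 11%, so (d) is unavailable.
No exception displaces § 45.

Yes — Dmitri's brewery must register with the Waste Registry.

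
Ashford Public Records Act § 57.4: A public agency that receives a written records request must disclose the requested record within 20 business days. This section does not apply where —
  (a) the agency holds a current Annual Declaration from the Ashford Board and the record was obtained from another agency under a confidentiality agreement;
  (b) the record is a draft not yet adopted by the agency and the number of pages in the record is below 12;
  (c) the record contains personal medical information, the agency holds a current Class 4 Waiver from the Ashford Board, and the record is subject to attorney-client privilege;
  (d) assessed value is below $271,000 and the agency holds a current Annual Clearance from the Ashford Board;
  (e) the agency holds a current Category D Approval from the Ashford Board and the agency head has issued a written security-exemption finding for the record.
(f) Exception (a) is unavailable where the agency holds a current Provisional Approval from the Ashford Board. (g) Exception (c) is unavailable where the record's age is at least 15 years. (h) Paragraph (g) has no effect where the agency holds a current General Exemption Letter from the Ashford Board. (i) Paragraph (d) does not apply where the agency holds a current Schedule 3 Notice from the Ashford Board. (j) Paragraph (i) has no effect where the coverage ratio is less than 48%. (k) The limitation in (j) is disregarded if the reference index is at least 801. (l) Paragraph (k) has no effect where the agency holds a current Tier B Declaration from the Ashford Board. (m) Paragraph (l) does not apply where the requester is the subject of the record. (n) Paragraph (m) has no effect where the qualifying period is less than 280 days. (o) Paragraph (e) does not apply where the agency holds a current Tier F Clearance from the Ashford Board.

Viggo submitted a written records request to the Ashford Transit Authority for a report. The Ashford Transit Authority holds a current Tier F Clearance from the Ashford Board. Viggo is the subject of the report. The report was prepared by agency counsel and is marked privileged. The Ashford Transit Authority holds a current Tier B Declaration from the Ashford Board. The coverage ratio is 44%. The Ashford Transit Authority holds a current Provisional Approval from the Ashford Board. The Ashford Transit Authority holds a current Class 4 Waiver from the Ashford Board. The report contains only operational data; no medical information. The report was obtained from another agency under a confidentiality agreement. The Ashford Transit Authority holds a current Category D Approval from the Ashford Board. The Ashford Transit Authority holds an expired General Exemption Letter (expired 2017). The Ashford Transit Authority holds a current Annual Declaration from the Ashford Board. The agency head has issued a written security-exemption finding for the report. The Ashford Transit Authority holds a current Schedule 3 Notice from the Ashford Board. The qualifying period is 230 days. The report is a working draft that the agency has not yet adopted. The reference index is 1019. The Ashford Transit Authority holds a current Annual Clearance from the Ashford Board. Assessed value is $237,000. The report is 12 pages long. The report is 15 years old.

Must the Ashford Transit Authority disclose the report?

No — exception (d) applies; the Ashford Transit Authority is not required to disclose the report.

Exception (a)'s conditions are all satisfied: a current Annual Declaration is held; the report was obtained under a confidentiality agreement. However, paragraph (f) must be considered: (f) operates against (a): a current Provisional Approval is held. Exception (a) does not apply.
Exception (b) does not apply: the number of pages in the record is 12, not below 12.
Exception (c) does not apply: the report contains only operational data.
All of (d)'s requirements are met (assessed value is $237,000, below the $271,000 limit; a current Annual Clearance is held). Considering the limiting provisions: (i) would limit (d) — a current Schedule 3 Notice is held — but (j) sets (i) aside: (j) operates against (i): the coverage ratio is 44%, less than the 48% limit. (k) is engaged (the reference index is 1,019, meeting the 801 threshold), but is overridden by (l): (l) applies — a current Tier B Declaration is held. (m) operates (Viggo is the subject of the report), but yields to (n): (n) is triggered — the qualifying period is 230 days, less than the 280 days limit. Exception (d) stands.
Exception (e): a current Category D Approval is held; a written security-exemption finding has been issued — every condition holds. Turning to paragraph (o): (o) applies — a current Tier F Clearance is held. So (e) is unavailable.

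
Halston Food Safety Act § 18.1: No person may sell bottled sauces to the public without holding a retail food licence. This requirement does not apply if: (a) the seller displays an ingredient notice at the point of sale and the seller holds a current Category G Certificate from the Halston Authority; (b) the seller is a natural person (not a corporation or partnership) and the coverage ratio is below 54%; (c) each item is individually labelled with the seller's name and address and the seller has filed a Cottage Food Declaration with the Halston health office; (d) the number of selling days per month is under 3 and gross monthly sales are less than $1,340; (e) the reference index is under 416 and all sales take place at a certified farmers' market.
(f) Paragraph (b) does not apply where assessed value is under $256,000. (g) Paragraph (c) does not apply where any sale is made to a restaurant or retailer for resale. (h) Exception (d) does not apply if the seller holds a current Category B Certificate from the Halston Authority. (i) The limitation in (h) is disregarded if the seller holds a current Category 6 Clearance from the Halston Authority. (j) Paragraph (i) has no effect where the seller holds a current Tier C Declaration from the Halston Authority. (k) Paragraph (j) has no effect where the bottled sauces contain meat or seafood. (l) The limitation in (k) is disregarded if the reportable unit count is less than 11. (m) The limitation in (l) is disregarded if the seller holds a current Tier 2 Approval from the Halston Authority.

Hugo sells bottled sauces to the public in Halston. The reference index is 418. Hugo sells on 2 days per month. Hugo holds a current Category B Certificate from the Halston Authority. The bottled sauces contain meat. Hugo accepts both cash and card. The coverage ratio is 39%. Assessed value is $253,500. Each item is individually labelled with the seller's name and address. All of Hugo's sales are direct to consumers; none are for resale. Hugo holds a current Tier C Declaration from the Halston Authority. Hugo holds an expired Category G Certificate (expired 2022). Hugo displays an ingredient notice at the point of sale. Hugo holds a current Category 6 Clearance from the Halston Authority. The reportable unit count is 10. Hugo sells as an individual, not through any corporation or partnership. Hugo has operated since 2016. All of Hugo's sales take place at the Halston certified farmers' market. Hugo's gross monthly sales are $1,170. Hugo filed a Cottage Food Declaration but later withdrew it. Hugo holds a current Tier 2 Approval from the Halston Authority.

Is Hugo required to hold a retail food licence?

No — exception (d) applies; Hugo is not required to hold a retail food licence.

Exception (a) does not apply: there is no Category G Certificate in force.
Exception (b): the seller is a natural person; the coverage ratio is 39%, below the 54% limit — every condition holds. But applying paragraph (f): (f) is triggered — assessed value is $253,500, under the $256,000 limit. (b) is therefore removed.
Exception (c) requires that the seller has filed a Cottage Food Declaration with the Halston health office; but the Cottage Food Declaration was withdrawn, so (c) is unavailable.
Exception (d) is satisfied on its face — the number of selling days per month is 2, under the 3 limit; gross monthly sales are $1,170, less than the $1,340 limit. As to paragraphs (h)–(m): (h) applies (a current Category B Certificate is held), but is itself disapplied by (i): (i) operates against (h): a current Category 6 Clearance is held. (j) would limit (i) — a current Tier C Declaration is held — but (k) sets (j) aside: (k) is engaged — the bottled sauces contain meat. (l) would limit (k) — the reportable unit count is 10, less than the 11 limit — but (m) sets (l) aside: (m) operates — a current Tier 2 Approval is held. So (d) applies.
Exception (e) requires that the reference index is under 416; but the reference index is 418, not under 416, so (e) is unavailable.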